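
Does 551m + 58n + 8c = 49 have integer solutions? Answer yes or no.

gcd(551, 58) = 29  (551 = 9×58 + 29, 58 = 2×29).
gcd(29, 8) = 1.
1 divides 49, so integer solutions exist.

yes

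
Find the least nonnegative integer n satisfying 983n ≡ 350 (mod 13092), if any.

5674

gcd(13092, 983) = 1  (13092 = 13·983 + 313, 983 = 3·313 + 44, 313 = 7·44 + 5, 44 = 8·5 + 4, 5 = 1·4 + 1, 4 = 4·1).
1 divides 350, so solutions exist.
Back-substituting, 983·(-2677) + 13092·(201) = 1.
So 983·(-2677) ≡ 1 (mod 13092); multiply by 350: n ≡ -936950 (mod 13092).
Smallest nonnegative: n = -936950 mod 13092 = 5674.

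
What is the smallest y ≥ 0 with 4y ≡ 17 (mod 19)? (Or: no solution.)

9

gcd(19, 4) = 1  (19 = 4*4 + 3, 4 = 1*3 + 1, 3 = 3*1).
1 divides 17, so solutions exist.
Back-substituting, 4*(5) + 19*(-1) = 1.
So 4*(5) ≡ 1 (mod 19); multiply by 17: y ≡ 85 (mod 19).
Smallest nonnegative: y = 85 mod 19 = 9.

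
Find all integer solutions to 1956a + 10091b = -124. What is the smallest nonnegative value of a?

1527

gcd(10091, 1956) = 1  (10091 = 5*1956 + 311, 1956 = 6*311 + 90, 311 = 3*90 + 41, 90 = 2*41 + 8, 41 = 5*8 + 1, 8 = 8*1).
1 divides -124, so solutions exist.
Back-substituting, 1956*(-1233) + 10091*(239) = 1.
Scale by -124/1 = -124: (a₀, b₀) = (152892, -29636).
General solution: a = 152892 + 10091t, b = -29636 - 1956t for integer t.
a ≥ 0: smallest is 152892 mod 10091 = 1527 (at t = -15), with b = -296.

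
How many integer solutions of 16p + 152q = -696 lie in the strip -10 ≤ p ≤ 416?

gcd(152, 16) = 8  (152 = 9*16 + 8, 16 = 2*8).
Back-substituting, 16*(-9) + 152*(1) = 8.
Scale by -87: particular solution (783, -87); reduce p mod 19: (4, -5).
General solution: p = 4 + 19t, q = -5 - 2t for integer t.
-10 ≤ 4 + 19t ≤ 416 gives t ∈ [0, 21], which is 22 values.

22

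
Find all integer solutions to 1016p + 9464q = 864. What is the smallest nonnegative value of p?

gcd(9464, 1016):
  9464 = 9×1016 + 320
  1016 = 3×320 + 56
  320 = 5×56 + 40
  56 = 1×40 + 16
  40 = 2×16 + 8
  16 = 2×8
so gcd(9464, 1016) = 8.
8 divides 864, so solutions exist.
Back-substitute for Bézout coefficients:
  8 = 40 - 2×16
  ... = 1016×(-503) + 9464×(54)
Scale by 864/8 = 108: (p₀, q₀) = (-54324, 5832).
General solution: p = -54324 + 1183t, q = 5832 - 127t for integer t.
p ≥ 0: smallest is -54324 mod 1183 = 94 (at t = 46), with q = -10.

94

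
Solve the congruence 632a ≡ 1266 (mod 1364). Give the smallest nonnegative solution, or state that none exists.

gcd(1364, 632) = 4.
4 does not divide 1266, so the congruence has no solution.

no solution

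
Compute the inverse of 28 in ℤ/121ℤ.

13

gcd(121, 28) = 1.
By Bézout, 28×(13) + 121×(-3) = 1.
So 28×13 ≡ 1 (mod 121), and 13 mod 121 = 13.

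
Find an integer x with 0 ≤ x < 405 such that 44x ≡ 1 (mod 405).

gcd(405, 44) = 1  (405 = 9·44 + 9, 44 = 4·9 + 8, 9 = 1·8 + 1, 8 = 8·1).
Back-substituting, 44·(-46) + 405·(5) = 1.
So 44·-46 ≡ 1 (mod 405), and -46 mod 405 = 359.

359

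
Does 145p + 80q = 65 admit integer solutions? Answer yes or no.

gcd(145, 80) = 5.
5 divides 65, so integer solutions exist.

yes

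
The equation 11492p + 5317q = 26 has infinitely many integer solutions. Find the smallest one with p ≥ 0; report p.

gcd(11492, 5317):
  11492 = 2*5317 + 858
  5317 = 6*858 + 169
  858 = 5*169 + 13
  169 = 13*13
so gcd(11492, 5317) = 13.
13 divides 26, so solutions exist.
Back-substitute for Bézout coefficients:
  13 = 858 - 5*169
  ... = 11492*(31) + 5317*(-67)
Scale by 26/13 = 2: (p₀, q₀) = (62, -134).
General solution: p = 62 + 409t, q = -134 - 884t for integer t.
p ≥ 0: smallest is 62 mod 409 = 62 (at t = 0), with q = -134.

62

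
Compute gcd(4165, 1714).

1

gcd(4165, 1714):
  4165 = 2×1714 + 737
  1714 = 2×737 + 240
  737 = 3×240 + 17
  240 = 14×17 + 2
  17 = 8×2 + 1
  2 = 2×1
so gcd(4165, 1714) = 1.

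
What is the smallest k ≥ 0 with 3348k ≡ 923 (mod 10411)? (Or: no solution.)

gcd(10411, 3348) = 1  (10411 = 3·3348 + 367, 3348 = 9·367 + 45, 367 = 8·45 + 7, 45 = 6·7 + 3, 7 = 2·3 + 1, 3 = 3·1).
1 divides 923, so solutions exist.
Back-substituting, 3348·(-3007) + 10411·(967) = 1.
So 3348·(-3007) ≡ 1 (mod 10411); multiply by 923: k ≡ -2775461 (mod 10411).
Smallest nonnegative: k = -2775461 mod 10411 = 4276.

4276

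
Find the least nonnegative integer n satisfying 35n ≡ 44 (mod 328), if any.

gcd(328, 35) = 1  (328 = 9×35 + 13, 35 = 2×13 + 9, 13 = 1×9 + 4, 9 = 2×4 + 1, 4 = 4×1).
1 divides 44, so solutions exist.
Back-substituting, 35×(75) + 328×(-8) = 1.
So 35×(75) ≡ 1 (mod 328); multiply by 44: n ≡ 3300 (mod 328).
Smallest nonnegative: n = 3300 mod 328 = 20.

20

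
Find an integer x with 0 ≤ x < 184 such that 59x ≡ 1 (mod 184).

gcd(184, 59) = 1.
By Bézout, 59×(-53) + 184×(17) = 1.
So 59×-53 ≡ 1 (mod 184), and -53 mod 184 = 131.

131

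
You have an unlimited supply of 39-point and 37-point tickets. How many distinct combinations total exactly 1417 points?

Need nonnegative integers with 39j + 37k = 1417.
gcd(39, 37) = 1, and 39·(-18) + 37·(19) = 1.
So (j₀, k₀) = (-25506, 26923); general j = -25506 + 37t, k = 26923 - 39t.
j ≥ 0 ⇒ t ≥ 690; k ≥ 0 ⇒ t ≤ 690. That's 1 value of t.

1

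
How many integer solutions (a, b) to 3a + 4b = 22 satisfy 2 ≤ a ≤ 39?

10

gcd(4, 3) = 1  (4 = 1·3 + 1, 3 = 3·1).
Back-substituting, 3·(-1) + 4·(1) = 1.
Scale by 22: particular solution (-22, 22); reduce a mod 4: (2, 4).
General solution: a = 2 + 4t, b = 4 - 3t for integer t.
2 ≤ 2 + 4t ≤ 39 gives t ∈ [0, 9], which is 10 values.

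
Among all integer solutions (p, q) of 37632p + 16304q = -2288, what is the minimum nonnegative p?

gcd(37632, 16304):
  37632 = 2×16304 + 5024
  16304 = 3×5024 + 1232
  5024 = 4×1232 + 96
  1232 = 12×96 + 80
  96 = 1×80 + 16
  80 = 5×16
so gcd(37632, 16304) = 16.
16 divides -2288, so solutions exist.
Back-substitute for Bézout coefficients:
  16 = 96 - 1×80
  ... = 37632×(172) + 16304×(-397)
Scale by -2288/16 = -143: (p₀, q₀) = (-24596, 56771).
General solution: p = -24596 + 1019t, q = 56771 - 2352t for integer t.
p ≥ 0: smallest is -24596 mod 1019 = 879 (at t = 25), with q = -2029.

879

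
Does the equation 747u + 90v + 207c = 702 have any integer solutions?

yes

gcd(747, 90) = 9.
gcd(9, 207) = 9.
9 divides 702, so integer solutions exist.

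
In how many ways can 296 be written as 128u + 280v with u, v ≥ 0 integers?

0

gcd(280, 128) = 8  (280 = 2×128 + 24, 128 = 5×24 + 8, 24 = 3×8).
Back-substituting, 128×(11) + 280×(-5) = 8.
Scale by 37: one solution is (407, -185). Reduce u mod 35: (22, -9).
General: u = 22 + 35t, v = -9 - 16t.
u ≥ 0 ⇒ t ≥ 0; v ≥ 0 ⇒ t ≤ -1. So t ∈ [0, -1]: 0 solutions.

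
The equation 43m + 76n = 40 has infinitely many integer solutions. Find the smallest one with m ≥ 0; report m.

8

gcd(76, 43) = 1.
1 divides 40, so solutions exist.
By Bézout, 43×(23) + 76×(-13) = 1.
Scale by 40/1 = 40: (m₀, n₀) = (920, -520).
General solution: m = 920 + 76t, n = -520 - 43t for integer t.
m ≥ 0: smallest is 920 mod 76 = 8 (at t = -12), with n = -4.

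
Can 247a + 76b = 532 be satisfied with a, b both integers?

gcd(247, 76) = 19  (247 = 3*76 + 19, 76 = 4*19).
19 divides 532, so integer solutions exist.

yes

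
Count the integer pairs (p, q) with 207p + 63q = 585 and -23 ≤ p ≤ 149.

gcd(207, 63):
  207 = 3×63 + 18
  63 = 3×18 + 9
  18 = 2×9
so gcd(207, 63) = 9.
Back-substitute for Bézout coefficients:
  9 = 63 - 3×18
  ... = 207×(-3) + 63×(10)
Scale by 65: particular solution (-195, 650); reduce p mod 7: (1, 6).
General solution: p = 1 + 7t, q = 6 - 23t for integer t.
-23 ≤ 1 + 7t ≤ 149 gives t ∈ [-3, 21], which is 25 values.

25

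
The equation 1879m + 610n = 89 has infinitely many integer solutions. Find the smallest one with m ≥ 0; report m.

gcd(1879, 610):
  1879 = 3×610 + 49
  610 = 12×49 + 22
  49 = 2×22 + 5
  22 = 4×5 + 2
  5 = 2×2 + 1
  2 = 2×1
so gcd(1879, 610) = 1.
1 divides 89, so solutions exist.
Back-substitute for Bézout coefficients:
  1 = 5 - 2×2
  ... = 1879×(249) + 610×(-767)
Scale by 89/1 = 89: (m₀, n₀) = (22161, -68263).
General solution: m = 22161 + 610t, n = -68263 - 1879t for integer t.
m ≥ 0: smallest is 22161 mod 610 = 201 (at t = -36), with n = -619.

201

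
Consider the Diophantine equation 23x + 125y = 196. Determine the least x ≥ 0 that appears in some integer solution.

gcd(125, 23) = 1  (125 = 5×23 + 10, 23 = 2×10 + 3, 10 = 3×3 + 1, 3 = 3×1).
1 divides 196, so solutions exist.
Back-substituting, 23×(-38) + 125×(7) = 1.
Scale by 196/1 = 196: (x₀, y₀) = (-7448, 1372).
General solution: x = -7448 + 125t, y = 1372 - 23t for integer t.
x ≥ 0: smallest is -7448 mod 125 = 52 (at t = 60), with y = -8.

52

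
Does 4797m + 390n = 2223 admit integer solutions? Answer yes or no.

yes

gcd(4797, 390) = 39  (4797 = 12×390 + 117, 390 = 3×117 + 39, 117 = 3×39).
39 divides 2223, so integer solutions exist.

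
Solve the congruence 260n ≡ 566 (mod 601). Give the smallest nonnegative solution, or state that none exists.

127

gcd(601, 260) = 1.
1 divides 566, so solutions exist.
By Bézout, 260×(-141) + 601×(61) = 1.
So 260×(-141) ≡ 1 (mod 601); multiply by 566: n ≡ -79806 (mod 601).
Smallest nonnegative: n = -79806 mod 601 = 127.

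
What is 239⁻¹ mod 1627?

gcd(1627, 239) = 1  (1627 = 6·239 + 193, 239 = 1·193 + 46, 193 = 4·46 + 9, 46 = 5·9 + 1, 9 = 9·1).
Back-substituting, 239·(177) + 1627·(-26) = 1.
So 239·177 ≡ 1 (mod 1627), and 177 mod 1627 = 177.

177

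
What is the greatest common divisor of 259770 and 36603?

gcd(259770, 36603):
  259770 = 7·36603 + 3549
  36603 = 10·3549 + 1113
  3549 = 3·1113 + 210
  1113 = 5·210 + 63
  210 = 3·63 + 21
  63 = 3·21
so gcd(259770, 36603) = 21.

21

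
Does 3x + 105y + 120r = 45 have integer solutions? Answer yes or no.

gcd(105, 3):
  105 = 35×3
so gcd(105, 3) = 3.
gcd(3, 120) = 3.
3 divides 45, so integer solutions exist.

yes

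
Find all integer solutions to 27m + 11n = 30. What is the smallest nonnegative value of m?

6

gcd(27, 11):
  27 = 2×11 + 5
  11 = 2×5 + 1
  5 = 5×1
so gcd(27, 11) = 1.
1 divides 30, so solutions exist.
Back-substitute for Bézout coefficients:
  1 = 11 - 2×5
  ... = 27×(-2) + 11×(5)
Scale by 30/1 = 30: (m₀, n₀) = (-60, 150).
General solution: m = -60 + 11t, n = 150 - 27t for integer t.
m ≥ 0: smallest is -60 mod 11 = 6 (at t = 6), with n = -12.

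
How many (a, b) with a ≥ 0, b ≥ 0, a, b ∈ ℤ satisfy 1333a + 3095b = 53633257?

gcd(3095, 1333) = 1  (3095 = 2·1333 + 429, 1333 = 3·429 + 46, 429 = 9·46 + 15, 46 = 3·15 + 1, 15 = 15·1).
Back-substituting, 1333·(202) + 3095·(-87) = 1.
Scale by 53633257: one solution is (10833917914, -4666093359). Reduce a mod 3095: (404, 17155).
General: a = 404 + 3095t, b = 17155 - 1333t.
a ≥ 0 ⇒ t ≥ 0; b ≥ 0 ⇒ t ≤ 12. So t ∈ [0, 12]: 13 solutions.

13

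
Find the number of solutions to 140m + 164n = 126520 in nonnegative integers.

22

gcd(164, 140):
  164 = 1·140 + 24
  140 = 5·24 + 20
  24 = 1·20 + 4
  20 = 5·4
so gcd(164, 140) = 4.
Back-substitute for Bézout coefficients:
  4 = 24 - 1·20
  ... = 140·(-7) + 164·(6)
Scale by 31630: one solution is (-221410, 189780). Reduce m mod 41: (31, 745).
General: m = 31 + 41t, n = 745 - 35t.
m ≥ 0 ⇒ t ≥ 0; n ≥ 0 ⇒ t ≤ 21. So t ∈ [0, 21]: 22 solutions.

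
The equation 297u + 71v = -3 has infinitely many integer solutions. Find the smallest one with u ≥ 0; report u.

38

gcd(297, 71) = 1  (297 = 4·71 + 13, 71 = 5·13 + 6, 13 = 2·6 + 1, 6 = 6·1).
1 divides -3, so solutions exist.
Back-substituting, 297·(11) + 71·(-46) = 1.
Scale by -3/1 = -3: (u₀, v₀) = (-33, 138).
General solution: u = -33 + 71t, v = 138 - 297t for integer t.
u ≥ 0: smallest is -33 mod 71 = 38 (at t = 1), with v = -159.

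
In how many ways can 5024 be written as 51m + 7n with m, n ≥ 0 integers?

gcd(51, 7) = 1.
By Bézout, 51·(-3) + 7·(22) = 1.
One solution: (6, 674).
General: m = 6 + 7t, n = 674 - 51t.
m ≥ 0 ⇒ t ≥ 0; n ≥ 0 ⇒ t ≤ 13. So t ∈ [0, 13]: 14 solutions.

14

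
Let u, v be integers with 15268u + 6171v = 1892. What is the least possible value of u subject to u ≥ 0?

gcd(15268, 6171) = 11.
11 divides 1892, so solutions exist.
By Bézout, 15268·(116) + 6171·(-287) = 11.
Scale by 1892/11 = 172: (u₀, v₀) = (19952, -49364).
General solution: u = 19952 + 561t, v = -49364 - 1388t for integer t.
u ≥ 0: smallest is 19952 mod 561 = 317 (at t = -35), with v = -784.

317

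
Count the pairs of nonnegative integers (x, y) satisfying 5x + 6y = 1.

0

gcd(6, 5):
  6 = 1*5 + 1
  5 = 5*1
so gcd(6, 5) = 1.
Back-substitute for Bézout coefficients:
  1 = 6 - 1*5
  ... = 5*(-1) + 6*(1)
Scale by 1: one solution is (-1, 1). Reduce x mod 6: (5, -4).
General: x = 5 + 6t, y = -4 - 5t.
x ≥ 0 ⇒ t ≥ 0; y ≥ 0 ⇒ t ≤ -1. So t ∈ [0, -1]: 0 solutions.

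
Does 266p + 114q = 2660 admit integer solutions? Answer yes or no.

yes

gcd(266, 114) = 38.
38 divides 2660, so integer solutions exist.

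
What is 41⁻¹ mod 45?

gcd(45, 41):
  45 = 1·41 + 4
  41 = 10·4 + 1
  4 = 4·1
so gcd(45, 41) = 1.
Back-substitute for Bézout coefficients:
  1 = 41 - 10·4
  ... = 41·(11) + 45·(-10)
So 41·11 ≡ 1 (mod 45), and 11 mod 45 = 11.

11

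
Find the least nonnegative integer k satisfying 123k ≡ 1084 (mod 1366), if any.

gcd(1366, 123) = 1.
1 divides 1084, so solutions exist.
By Bézout, 123*(-211) + 1366*(19) = 1.
So 123*(-211) ≡ 1 (mod 1366); multiply by 1084: k ≡ -228724 (mod 1366).
Smallest nonnegative: k = -228724 mod 1366 = 764.

764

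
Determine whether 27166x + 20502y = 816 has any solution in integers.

gcd(27166, 20502) = 34.
34 divides 816, so integer solutions exist.

yes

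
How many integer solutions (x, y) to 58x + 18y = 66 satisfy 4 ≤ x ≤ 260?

gcd(58, 18) = 2  (58 = 3·18 + 4, 18 = 4·4 + 2, 4 = 2·2).
Back-substituting, 58·(-4) + 18·(13) = 2.
Scale by 33: particular solution (-132, 429); reduce x mod 9: (3, -6).
General solution: x = 3 + 9t, y = -6 - 29t for integer t.
4 ≤ 3 + 9t ≤ 260 gives t ∈ [1, 28], which is 28 values.

28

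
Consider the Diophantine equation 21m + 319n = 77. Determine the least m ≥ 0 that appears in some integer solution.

gcd(319, 21) = 1  (319 = 15·21 + 4, 21 = 5·4 + 1, 4 = 4·1).
1 divides 77, so solutions exist.
Back-substituting, 21·(76) + 319·(-5) = 1.
Scale by 77/1 = 77: (m₀, n₀) = (5852, -385).
General solution: m = 5852 + 319t, n = -385 - 21t for integer t.
m ≥ 0: smallest is 5852 mod 319 = 110 (at t = -18), with n = -7.

110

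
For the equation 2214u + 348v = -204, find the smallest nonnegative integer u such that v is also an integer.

26

gcd(2214, 348):
  2214 = 6*348 + 126
  348 = 2*126 + 96
  126 = 1*96 + 30
  96 = 3*30 + 6
  30 = 5*6
so gcd(2214, 348) = 6.
6 divides -204, so solutions exist.
Back-substitute for Bézout coefficients:
  6 = 96 - 3*30
  ... = 2214*(-11) + 348*(70)
Scale by -204/6 = -34: (u₀, v₀) = (374, -2380).
General solution: u = 374 + 58t, v = -2380 - 369t for integer t.
u ≥ 0: smallest is 374 mod 58 = 26 (at t = -6), with v = -166.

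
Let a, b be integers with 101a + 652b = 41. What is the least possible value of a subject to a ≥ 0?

gcd(652, 101):
  652 = 6*101 + 46
  101 = 2*46 + 9
  46 = 5*9 + 1
  9 = 9*1
so gcd(652, 101) = 1.
1 divides 41, so solutions exist.
Back-substitute for Bézout coefficients:
  1 = 46 - 5*9
  ... = 101*(-71) + 652*(11)
Scale by 41/1 = 41: (a₀, b₀) = (-2911, 451).
General solution: a = -2911 + 652t, b = 451 - 101t for integer t.
a ≥ 0: smallest is -2911 mod 652 = 349 (at t = 5), with b = -54.

349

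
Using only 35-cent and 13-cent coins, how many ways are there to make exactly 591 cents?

Need nonnegative integers with 35j + 13k = 591.
gcd(35, 13) = 1, and 35·(3) + 13·(-8) = 1.
So (j₀, k₀) = (1773, -4728); general j = 1773 + 13t, k = -4728 - 35t.
j ≥ 0 ⇒ t ≥ -136; k ≥ 0 ⇒ t ≤ -136. That's 1 value of t.

1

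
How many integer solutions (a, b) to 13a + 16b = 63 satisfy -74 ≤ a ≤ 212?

18

gcd(16, 13):
  16 = 1*13 + 3
  13 = 4*3 + 1
  3 = 3*1
so gcd(16, 13) = 1.
Back-substitute for Bézout coefficients:
  1 = 13 - 4*3
  ... = 13*(5) + 16*(-4)
Scale by 63: particular solution (315, -252); reduce a mod 16: (11, -5).
General solution: a = 11 + 16t, b = -5 - 13t for integer t.
-74 ≤ 11 + 16t ≤ 212 gives t ∈ [-5, 12], which is 18 values.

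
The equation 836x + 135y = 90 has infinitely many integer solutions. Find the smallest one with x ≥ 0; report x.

45

gcd(836, 135):
  836 = 6×135 + 26
  135 = 5×26 + 5
  26 = 5×5 + 1
  5 = 5×1
so gcd(836, 135) = 1.
1 divides 90, so solutions exist.
Back-substitute for Bézout coefficients:
  1 = 26 - 5×5
  ... = 836×(26) + 135×(-161)
Scale by 90/1 = 90: (x₀, y₀) = (2340, -14490).
General solution: x = 2340 + 135t, y = -14490 - 836t for integer t.
x ≥ 0: smallest is 2340 mod 135 = 45 (at t = -17), with y = -278.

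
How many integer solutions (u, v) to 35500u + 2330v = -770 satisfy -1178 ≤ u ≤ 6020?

31

gcd(35500, 2330) = 10.
By Bézout, 35500×(-72) + 2330×(1097) = 10.
Particular solution: (185, -2819).
General solution: u = 185 + 233t, v = -2819 - 3550t for integer t.
-1178 ≤ 185 + 233t ≤ 6020 gives t ∈ [-5, 25], which is 31 values.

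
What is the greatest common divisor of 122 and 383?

1

gcd(383, 122):
  383 = 3×122 + 17
  122 = 7×17 + 3
  17 = 5×3 + 2
  3 = 1×2 + 1
  2 = 2×1
so gcd(383, 122) = 1.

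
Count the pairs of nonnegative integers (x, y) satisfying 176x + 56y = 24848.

20

gcd(176, 56) = 8.
By Bézout, 176*(1) + 56*(-3) = 8.
One solution: (5, 428).
General: x = 5 + 7t, y = 428 - 22t.
x ≥ 0 ⇒ t ≥ 0; y ≥ 0 ⇒ t ≤ 19. So t ∈ [0, 19]: 20 solutions.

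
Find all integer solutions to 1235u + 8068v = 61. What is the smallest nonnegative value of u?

7859

gcd(8068, 1235):
  8068 = 6×1235 + 658
  1235 = 1×658 + 577
  658 = 1×577 + 81
  577 = 7×81 + 10
  81 = 8×10 + 1
  10 = 10×1
so gcd(8068, 1235) = 1.
1 divides 61, so solutions exist.
Back-substitute for Bézout coefficients:
  1 = 81 - 8×10
  ... = 1235×(-797) + 8068×(122)
Scale by 61/1 = 61: (u₀, v₀) = (-48617, 7442).
General solution: u = -48617 + 8068t, v = 7442 - 1235t for integer t.
u ≥ 0: smallest is -48617 mod 8068 = 7859 (at t = 7), with v = -1203.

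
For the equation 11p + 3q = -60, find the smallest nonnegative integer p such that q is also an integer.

0

gcd(11, 3):
  11 = 3*3 + 2
  3 = 1*2 + 1
  2 = 2*1
so gcd(11, 3) = 1.
1 divides -60, so solutions exist.
Back-substitute for Bézout coefficients:
  1 = 3 - 1*2
  ... = 11*(-1) + 3*(4)
Scale by -60/1 = -60: (p₀, q₀) = (60, -240).
General solution: p = 60 + 3t, q = -240 - 11t for integer t.
p ≥ 0: smallest is 60 mod 3 = 0 (at t = -20), with q = -20.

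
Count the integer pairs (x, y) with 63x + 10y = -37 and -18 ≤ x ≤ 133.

gcd(63, 10) = 1.
By Bézout, 63*(-3) + 10*(19) = 1.
Particular solution: (1, -10).
General solution: x = 1 + 10t, y = -10 - 63t for integer t.
-18 ≤ 1 + 10t ≤ 133 gives t ∈ [-1, 13], which is 15 values.

15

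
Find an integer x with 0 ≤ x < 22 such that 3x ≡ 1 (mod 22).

15

gcd(22, 3) = 1  (22 = 7*3 + 1, 3 = 3*1).
Back-substituting, 3*(-7) + 22*(1) = 1.
So 3*-7 ≡ 1 (mod 22), and -7 mod 22 = 15.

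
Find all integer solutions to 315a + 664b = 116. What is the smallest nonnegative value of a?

540

gcd(664, 315) = 1.
1 divides 116, so solutions exist.
By Bézout, 315*(-293) + 664*(139) = 1.
Scale by 116/1 = 116: (a₀, b₀) = (-33988, 16124).
General solution: a = -33988 + 664t, b = 16124 - 315t for integer t.
a ≥ 0: smallest is -33988 mod 664 = 540 (at t = 52), with b = -256.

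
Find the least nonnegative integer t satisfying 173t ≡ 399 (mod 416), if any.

gcd(416, 173) = 1.
1 divides 399, so solutions exist.
By Bézout, 173*(101) + 416*(-42) = 1.
So 173*(101) ≡ 1 (mod 416); multiply by 399: t ≡ 40299 (mod 416).
Smallest nonnegative: t = 40299 mod 416 = 363.

363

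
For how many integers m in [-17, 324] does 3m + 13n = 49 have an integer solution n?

gcd(13, 3) = 1  (13 = 4*3 + 1, 3 = 3*1).
Back-substituting, 3*(-4) + 13*(1) = 1.
Scale by 49: particular solution (-196, 49); reduce m mod 13: (12, 1).
General solution: m = 12 + 13t, n = 1 - 3t for integer t.
-17 ≤ 12 + 13t ≤ 324 gives t ∈ [-2, 24], which is 27 values.

27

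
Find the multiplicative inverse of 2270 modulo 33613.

30844

gcd(33613, 2270) = 1  (33613 = 14*2270 + 1833, 2270 = 1*1833 + 437, 1833 = 4*437 + 85, 437 = 5*85 + 12, 85 = 7*12 + 1, 12 = 12*1).
Back-substituting, 2270*(-2769) + 33613*(187) = 1.
So 2270*-2769 ≡ 1 (mod 33613), and -2769 mod 33613 = 30844.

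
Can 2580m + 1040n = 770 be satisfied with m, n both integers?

gcd(2580, 1040) = 20  (2580 = 2·1040 + 500, 1040 = 2·500 + 40, 500 = 12·40 + 20, 40 = 2·20).
20 does not divide 770 (remainder 10), so no integer solutions.

no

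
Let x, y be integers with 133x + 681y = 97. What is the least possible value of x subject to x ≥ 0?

gcd(681, 133) = 1  (681 = 5·133 + 16, 133 = 8·16 + 5, 16 = 3·5 + 1, 5 = 5·1).
1 divides 97, so solutions exist.
Back-substituting, 133·(-128) + 681·(25) = 1.
Scale by 97/1 = 97: (x₀, y₀) = (-12416, 2425).
General solution: x = -12416 + 681t, y = 2425 - 133t for integer t.
x ≥ 0: smallest is -12416 mod 681 = 523 (at t = 19), with y = -102.

523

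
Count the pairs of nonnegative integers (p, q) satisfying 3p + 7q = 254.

12

gcd(7, 3):
  7 = 2×3 + 1
  3 = 3×1
so gcd(7, 3) = 1.
Back-substitute for Bézout coefficients:
  1 = 7 - 2×3
  ... = 3×(-2) + 7×(1)
Scale by 254: one solution is (-508, 254). Reduce p mod 7: (3, 35).
General: p = 3 + 7t, q = 35 - 3t.
p ≥ 0 ⇒ t ≥ 0; q ≥ 0 ⇒ t ≤ 11. So t ∈ [0, 11]: 12 solutions.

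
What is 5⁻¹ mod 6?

gcd(6, 5) = 1  (6 = 1*5 + 1, 5 = 5*1).
Back-substituting, 5*(-1) + 6*(1) = 1.
So 5*-1 ≡ 1 (mod 6), and -1 mod 6 = 5.

5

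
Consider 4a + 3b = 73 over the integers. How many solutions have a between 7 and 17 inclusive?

gcd(4, 3) = 1.
By Bézout, 4·(1) + 3·(-1) = 1.
Particular solution: (1, 23).
General solution: a = 1 + 3t, b = 23 - 4t for integer t.
7 ≤ 1 + 3t ≤ 17 gives t ∈ [2, 5], which is 4 values.

4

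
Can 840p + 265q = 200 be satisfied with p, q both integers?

yes

gcd(840, 265) = 5.
5 divides 200, so integer solutions exist.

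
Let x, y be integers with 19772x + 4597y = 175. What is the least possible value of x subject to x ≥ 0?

3976

gcd(19772, 4597) = 1.
1 divides 175, so solutions exist.
By Bézout, 19772×(1126) + 4597×(-4843) = 1.
Scale by 175/1 = 175: (x₀, y₀) = (197050, -847525).
General solution: x = 197050 + 4597t, y = -847525 - 19772t for integer t.
x ≥ 0: smallest is 197050 mod 4597 = 3976 (at t = -42), with y = -17101.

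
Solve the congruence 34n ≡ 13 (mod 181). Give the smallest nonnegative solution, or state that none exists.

27

gcd(181, 34) = 1  (181 = 5×34 + 11, 34 = 3×11 + 1, 11 = 11×1).
1 divides 13, so solutions exist.
Back-substituting, 34×(16) + 181×(-3) = 1.
So 34×(16) ≡ 1 (mod 181); multiply by 13: n ≡ 208 (mod 181).
Smallest nonnegative: n = 208 mod 181 = 27.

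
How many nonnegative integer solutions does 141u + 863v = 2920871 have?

24

gcd(863, 141):
  863 = 6·141 + 17
  141 = 8·17 + 5
  17 = 3·5 + 2
  5 = 2·2 + 1
  2 = 2·1
so gcd(863, 141) = 1.
Back-substitute for Bézout coefficients:
  1 = 5 - 2·2
  ... = 141·(355) + 863·(-58)
Scale by 2920871: one solution is (1036909205, -169410518). Reduce u mod 863: (34, 3379).
General: u = 34 + 863t, v = 3379 - 141t.
u ≥ 0 ⇒ t ≥ 0; v ≥ 0 ⇒ t ≤ 23. So t ∈ [0, 23]: 24 solutions.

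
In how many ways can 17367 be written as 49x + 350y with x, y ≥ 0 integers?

gcd(350, 49) = 7  (350 = 7×49 + 7, 49 = 7×7).
Back-substituting, 49×(-7) + 350×(1) = 7.
Scale by 2481: one solution is (-17367, 2481). Reduce x mod 50: (33, 45).
General: x = 33 + 50t, y = 45 - 7t.
x ≥ 0 ⇒ t ≥ 0; y ≥ 0 ⇒ t ≤ 6. So t ∈ [0, 6]: 7 solutions.

7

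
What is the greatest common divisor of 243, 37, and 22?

gcd(243, 37) = 1.
gcd(1, 22) = 1.

1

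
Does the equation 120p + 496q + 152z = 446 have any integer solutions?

no

gcd(496, 120):
  496 = 4*120 + 16
  120 = 7*16 + 8
  16 = 2*8
so gcd(496, 120) = 8.
gcd(8, 152) = 8.
8 does not divide 446 (remainder 6), so no integer solutions.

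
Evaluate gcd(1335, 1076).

gcd(1335, 1076):
  1335 = 1*1076 + 259
  1076 = 4*259 + 40
  259 = 6*40 + 19
  40 = 2*19 + 2
  19 = 9*2 + 1
  2 = 2*1
so gcd(1335, 1076) = 1.

1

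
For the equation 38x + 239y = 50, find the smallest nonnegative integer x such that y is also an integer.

gcd(239, 38) = 1  (239 = 6·38 + 11, 38 = 3·11 + 5, 11 = 2·5 + 1, 5 = 5·1).
1 divides 50, so solutions exist.
Back-substituting, 38·(-44) + 239·(7) = 1.
Scale by 50/1 = 50: (x₀, y₀) = (-2200, 350).
General solution: x = -2200 + 239t, y = 350 - 38t for integer t.
x ≥ 0: smallest is -2200 mod 239 = 190 (at t = 10), with y = -30.

190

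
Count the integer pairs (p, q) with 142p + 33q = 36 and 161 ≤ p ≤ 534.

gcd(142, 33) = 1  (142 = 4×33 + 10, 33 = 3×10 + 3, 10 = 3×3 + 1, 3 = 3×1).
Back-substituting, 142×(10) + 33×(-43) = 1.
Scale by 36: particular solution (360, -1548); reduce p mod 33: (30, -128).
General solution: p = 30 + 33t, q = -128 - 142t for integer t.
161 ≤ 30 + 33t ≤ 534 gives t ∈ [4, 15], which is 12 values.

12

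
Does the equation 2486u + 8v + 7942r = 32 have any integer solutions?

yes

gcd(2486, 8) = 2  (2486 = 310×8 + 6, 8 = 1×6 + 2, 6 = 3×2).
gcd(2, 7942) = 2.
2 divides 32, so integer solutions exist.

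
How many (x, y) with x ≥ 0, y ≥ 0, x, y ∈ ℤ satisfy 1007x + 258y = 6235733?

gcd(1007, 258):
  1007 = 3×258 + 233
  258 = 1×233 + 25
  233 = 9×25 + 8
  25 = 3×8 + 1
  8 = 8×1
so gcd(1007, 258) = 1.
Back-substitute for Bézout coefficients:
  1 = 25 - 3×8
  ... = 1007×(-31) + 258×(121)
Scale by 6235733: one solution is (-193307723, 754523693). Reduce x mod 258: (67, 23908).
General: x = 67 + 258t, y = 23908 - 1007t.
x ≥ 0 ⇒ t ≥ 0; y ≥ 0 ⇒ t ≤ 23. So t ∈ [0, 23]: 24 solutions.

24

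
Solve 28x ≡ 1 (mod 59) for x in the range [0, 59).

19

gcd(59, 28) = 1  (59 = 2·28 + 3, 28 = 9·3 + 1, 3 = 3·1).
Back-substituting, 28·(19) + 59·(-9) = 1.
So 28·19 ≡ 1 (mod 59), and 19 mod 59 = 19.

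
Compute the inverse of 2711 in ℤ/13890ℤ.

gcd(13890, 2711) = 1  (13890 = 5*2711 + 335, 2711 = 8*335 + 31, 335 = 10*31 + 25, 31 = 1*25 + 6, 25 = 4*6 + 1, 6 = 6*1).
Back-substituting, 2711*(-2239) + 13890*(437) = 1.
So 2711*-2239 ≡ 1 (mod 13890), and -2239 mod 13890 = 11651.

11651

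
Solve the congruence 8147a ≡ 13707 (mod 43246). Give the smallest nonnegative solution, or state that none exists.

gcd(43246, 8147) = 1  (43246 = 5*8147 + 2511, 8147 = 3*2511 + 614, 2511 = 4*614 + 55, 614 = 11*55 + 9, 55 = 6*9 + 1, 9 = 9*1).
1 divides 13707, so solutions exist.
Back-substituting, 8147*(-4719) + 43246*(889) = 1.
So 8147*(-4719) ≡ 1 (mod 43246); multiply by 13707: a ≡ -64683333 (mod 43246).
Smallest nonnegative: a = -64683333 mod 43246 = 12683.

12683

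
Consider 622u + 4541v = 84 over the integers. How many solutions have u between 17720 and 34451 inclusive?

gcd(4541, 622) = 1  (4541 = 7·622 + 187, 622 = 3·187 + 61, 187 = 3·61 + 4, 61 = 15·4 + 1, 4 = 4·1).
Back-substituting, 622·(1117) + 4541·(-153) = 1.
Scale by 84: particular solution (93828, -12852); reduce u mod 4541: (3008, -412).
General solution: u = 3008 + 4541t, v = -412 - 622t for integer t.
17720 ≤ 3008 + 4541t ≤ 34451 gives t ∈ [4, 6], which is 3 values.

3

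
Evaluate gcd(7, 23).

1

gcd(23, 7):
  23 = 3·7 + 2
  7 = 3·2 + 1
  2 = 2·1
so gcd(23, 7) = 1.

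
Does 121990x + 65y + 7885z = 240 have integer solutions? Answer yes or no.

yes

gcd(121990, 65):
  121990 = 1876*65 + 50
  65 = 1*50 + 15
  50 = 3*15 + 5
  15 = 3*5
so gcd(121990, 65) = 5.
gcd(5, 7885) = 5.
5 divides 240, so integer solutions exist.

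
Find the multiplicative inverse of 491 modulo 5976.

gcd(5976, 491) = 1.
By Bézout, 491×(-925) + 5976×(76) = 1.
So 491×-925 ≡ 1 (mod 5976), and -925 mod 5976 = 5051.

5051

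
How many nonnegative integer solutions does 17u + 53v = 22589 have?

gcd(53, 17):
  53 = 3*17 + 2
  17 = 8*2 + 1
  2 = 2*1
so gcd(53, 17) = 1.
Back-substitute for Bézout coefficients:
  1 = 17 - 8*2
  ... = 17*(25) + 53*(-8)
Scale by 22589: one solution is (564725, -180712). Reduce u mod 53: (10, 423).
General: u = 10 + 53t, v = 423 - 17t.
u ≥ 0 ⇒ t ≥ 0; v ≥ 0 ⇒ t ≤ 24. So t ∈ [0, 24]: 25 solutions.

25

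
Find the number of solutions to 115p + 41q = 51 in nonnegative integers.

gcd(115, 41) = 1  (115 = 2*41 + 33, 41 = 1*33 + 8, 33 = 4*8 + 1, 8 = 8*1).
Back-substituting, 115*(5) + 41*(-14) = 1.
Scale by 51: one solution is (255, -714). Reduce p mod 41: (9, -24).
General: p = 9 + 41t, q = -24 - 115t.
p ≥ 0 ⇒ t ≥ 0; q ≥ 0 ⇒ t ≤ -1. So t ∈ [0, -1]: 0 solutions.

0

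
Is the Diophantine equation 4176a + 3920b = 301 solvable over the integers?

gcd(4176, 3920) = 16.
16 does not divide 301 (remainder 13), so no integer solutions.

no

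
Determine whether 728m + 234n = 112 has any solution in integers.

gcd(728, 234) = 26  (728 = 3×234 + 26, 234 = 9×26).
26 does not divide 112 (remainder 8), so no integer solutions.

no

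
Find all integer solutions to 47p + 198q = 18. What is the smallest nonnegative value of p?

gcd(198, 47) = 1  (198 = 4*47 + 10, 47 = 4*10 + 7, 10 = 1*7 + 3, 7 = 2*3 + 1, 3 = 3*1).
1 divides 18, so solutions exist.
Back-substituting, 47*(59) + 198*(-14) = 1.
Scale by 18/1 = 18: (p₀, q₀) = (1062, -252).
General solution: p = 1062 + 198t, q = -252 - 47t for integer t.
p ≥ 0: smallest is 1062 mod 198 = 72 (at t = -5), with q = -17.

72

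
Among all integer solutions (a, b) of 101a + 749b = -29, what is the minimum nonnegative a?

415

gcd(749, 101) = 1  (749 = 7*101 + 42, 101 = 2*42 + 17, 42 = 2*17 + 8, 17 = 2*8 + 1, 8 = 8*1).
1 divides -29, so solutions exist.
Back-substituting, 101*(89) + 749*(-12) = 1.
Scale by -29/1 = -29: (a₀, b₀) = (-2581, 348).
General solution: a = -2581 + 749t, b = 348 - 101t for integer t.
a ≥ 0: smallest is -2581 mod 749 = 415 (at t = 4), with b = -56.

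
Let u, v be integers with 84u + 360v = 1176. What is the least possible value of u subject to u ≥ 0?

gcd(360, 84) = 12.
12 divides 1176, so solutions exist.
By Bézout, 84·(13) + 360·(-3) = 12.
Scale by 1176/12 = 98: (u₀, v₀) = (1274, -294).
General solution: u = 1274 + 30t, v = -294 - 7t for integer t.
u ≥ 0: smallest is 1274 mod 30 = 14 (at t = -42), with v = 0.

14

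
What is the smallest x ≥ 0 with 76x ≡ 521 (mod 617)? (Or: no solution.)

gcd(617, 76) = 1  (617 = 8×76 + 9, 76 = 8×9 + 4, 9 = 2×4 + 1, 4 = 4×1).
1 divides 521, so solutions exist.
Back-substituting, 76×(-138) + 617×(17) = 1.
So 76×(-138) ≡ 1 (mod 617); multiply by 521: x ≡ -71898 (mod 617).
Smallest nonnegative: x = -71898 mod 617 = 291.

291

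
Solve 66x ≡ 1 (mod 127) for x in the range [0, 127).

102

gcd(127, 66) = 1  (127 = 1*66 + 61, 66 = 1*61 + 5, 61 = 12*5 + 1, 5 = 5*1).
Back-substituting, 66*(-25) + 127*(13) = 1.
So 66*-25 ≡ 1 (mod 127), and -25 mod 127 = 102.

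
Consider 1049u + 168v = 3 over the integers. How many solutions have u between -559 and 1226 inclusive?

gcd(1049, 168) = 1.
By Bézout, 1049*(41) + 168*(-256) = 1.
Particular solution: (123, -768).
General solution: u = 123 + 168t, v = -768 - 1049t for integer t.
-559 ≤ 123 + 168t ≤ 1226 gives t ∈ [-4, 6], which is 11 values.

11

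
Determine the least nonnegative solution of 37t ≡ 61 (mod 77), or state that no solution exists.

gcd(77, 37):
  77 = 2*37 + 3
  37 = 12*3 + 1
  3 = 3*1
so gcd(77, 37) = 1.
1 divides 61, so solutions exist.
Back-substitute for Bézout coefficients:
  1 = 37 - 12*3
  ... = 37*(25) + 77*(-12)
So 37*(25) ≡ 1 (mod 77); multiply by 61: t ≡ 1525 (mod 77).
Smallest nonnegative: t = 1525 mod 77 = 62.

62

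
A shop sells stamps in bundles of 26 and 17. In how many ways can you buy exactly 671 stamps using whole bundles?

Need nonnegative integers with 26j + 17k = 671.
gcd(26, 17) = 1, and 26·(2) + 17·(-3) = 1.
So (j₀, k₀) = (1342, -2013); general j = 1342 + 17t, k = -2013 - 26t.
j ≥ 0 ⇒ t ≥ -78; k ≥ 0 ⇒ t ≤ -78. That's 1 value of t.

1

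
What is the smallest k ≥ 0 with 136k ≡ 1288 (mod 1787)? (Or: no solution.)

gcd(1787, 136) = 1.
1 divides 1288, so solutions exist.
By Bézout, 136*(-565) + 1787*(43) = 1.
So 136*(-565) ≡ 1 (mod 1787); multiply by 1288: k ≡ -727720 (mod 1787).
Smallest nonnegative: k = -727720 mod 1787 = 1376.

1376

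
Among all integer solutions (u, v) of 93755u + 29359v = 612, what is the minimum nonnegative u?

724

gcd(93755, 29359) = 17  (93755 = 3·29359 + 5678, 29359 = 5·5678 + 969, 5678 = 5·969 + 833, 969 = 1·833 + 136, 833 = 6·136 + 17, 136 = 8·17).
17 divides 612, so solutions exist.
Back-substituting, 93755·(212) + 29359·(-677) = 17.
Scale by 612/17 = 36: (u₀, v₀) = (7632, -24372).
General solution: u = 7632 + 1727t, v = -24372 - 5515t for integer t.
u ≥ 0: smallest is 7632 mod 1727 = 724 (at t = -4), with v = -2312.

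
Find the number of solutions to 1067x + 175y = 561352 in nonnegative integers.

3

gcd(1067, 175) = 1  (1067 = 6×175 + 17, 175 = 10×17 + 5, 17 = 3×5 + 2, 5 = 2×2 + 1, 2 = 2×1).
Back-substituting, 1067×(-72) + 175×(439) = 1.
Scale by 561352: one solution is (-40417344, 246433528). Reduce x mod 175: (131, 2409).
General: x = 131 + 175t, y = 2409 - 1067t.
x ≥ 0 ⇒ t ≥ 0; y ≥ 0 ⇒ t ≤ 2. So t ∈ [0, 2]: 3 solutions.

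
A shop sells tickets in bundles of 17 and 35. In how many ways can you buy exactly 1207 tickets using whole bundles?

3

Need nonnegative integers with 17j + 35k = 1207.
gcd(17, 35) = 1, and 17·(-2) + 35·(1) = 1.
So (j₀, k₀) = (-2414, 1207); general j = -2414 + 35t, k = 1207 - 17t.
j ≥ 0 ⇒ t ≥ 69; k ≥ 0 ⇒ t ≤ 71. That's 3 values of t.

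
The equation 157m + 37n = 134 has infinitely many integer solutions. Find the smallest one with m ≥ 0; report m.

19

gcd(157, 37):
  157 = 4·37 + 9
  37 = 4·9 + 1
  9 = 9·1
so gcd(157, 37) = 1.
1 divides 134, so solutions exist.
Back-substitute for Bézout coefficients:
  1 = 37 - 4·9
  ... = 157·(-4) + 37·(17)
Scale by 134/1 = 134: (m₀, n₀) = (-536, 2278).
General solution: m = -536 + 37t, n = 2278 - 157t for integer t.
m ≥ 0: smallest is -536 mod 37 = 19 (at t = 15), with n = -77.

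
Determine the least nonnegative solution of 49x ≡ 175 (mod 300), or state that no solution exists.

175

gcd(300, 49) = 1  (300 = 6·49 + 6, 49 = 8·6 + 1, 6 = 6·1).
1 divides 175, so solutions exist.
Back-substituting, 49·(49) + 300·(-8) = 1.
So 49·(49) ≡ 1 (mod 300); multiply by 175: x ≡ 8575 (mod 300).
Smallest nonnegative: x = 8575 mod 300 = 175.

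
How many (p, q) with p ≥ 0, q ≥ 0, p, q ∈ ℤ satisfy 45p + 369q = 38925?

22

gcd(369, 45) = 9.
By Bézout, 45*(-8) + 369*(1) = 9.
One solution: (4, 105).
General: p = 4 + 41t, q = 105 - 5t.
p ≥ 0 ⇒ t ≥ 0; q ≥ 0 ⇒ t ≤ 21. So t ∈ [0, 21]: 22 solutions.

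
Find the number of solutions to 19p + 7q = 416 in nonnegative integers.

gcd(19, 7) = 1  (19 = 2*7 + 5, 7 = 1*5 + 2, 5 = 2*2 + 1, 2 = 2*1).
Back-substituting, 19*(3) + 7*(-8) = 1.
Scale by 416: one solution is (1248, -3328). Reduce p mod 7: (2, 54).
General: p = 2 + 7t, q = 54 - 19t.
p ≥ 0 ⇒ t ≥ 0; q ≥ 0 ⇒ t ≤ 2. So t ∈ [0, 2]: 3 solutions.

3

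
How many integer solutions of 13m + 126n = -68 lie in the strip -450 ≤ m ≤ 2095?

gcd(126, 13) = 1.
By Bézout, 13×(-29) + 126×(3) = 1.
Particular solution: (82, -9).
General solution: m = 82 + 126t, n = -9 - 13t for integer t.
-450 ≤ 82 + 126t ≤ 2095 gives t ∈ [-4, 15], which is 20 values.

20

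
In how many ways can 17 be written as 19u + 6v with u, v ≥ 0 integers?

0

gcd(19, 6) = 1.
By Bézout, 19*(1) + 6*(-3) = 1.
One solution: (5, -13).
General: u = 5 + 6t, v = -13 - 19t.
u ≥ 0 ⇒ t ≥ 0; v ≥ 0 ⇒ t ≤ -1. So t ∈ [0, -1]: 0 solutions.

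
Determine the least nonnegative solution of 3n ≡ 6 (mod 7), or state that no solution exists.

2

gcd(7, 3) = 1.
1 divides 6, so solutions exist.
By Bézout, 3×(-2) + 7×(1) = 1.
So 3×(-2) ≡ 1 (mod 7); multiply by 6: n ≡ -12 (mod 7).
Smallest nonnegative: n = -12 mod 7 = 2.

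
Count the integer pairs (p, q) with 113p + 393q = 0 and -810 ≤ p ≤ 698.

gcd(393, 113) = 1  (393 = 3×113 + 54, 113 = 2×54 + 5, 54 = 10×5 + 4, 5 = 1×4 + 1, 4 = 4×1).
Back-substituting, 113×(80) + 393×(-23) = 1.
Scale by 0: particular solution (0, 0); reduce p mod 393: (0, 0).
General solution: p = 0 + 393t, q = 0 - 113t for integer t.
-810 ≤ 0 + 393t ≤ 698 gives t ∈ [-2, 1], which is 4 values.

4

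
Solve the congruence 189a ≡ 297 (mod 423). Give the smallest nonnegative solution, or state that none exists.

gcd(423, 189) = 9.
9 divides 297, so solutions exist.
By Bézout, 189×(9) + 423×(-4) = 9.
So 189×(9) ≡ 9 (mod 423); multiply by 33: a ≡ 297 (mod 47).
Smallest nonnegative: a = 297 mod 47 = 15.

15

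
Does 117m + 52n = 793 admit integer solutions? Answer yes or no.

gcd(117, 52) = 13  (117 = 2·52 + 13, 52 = 4·13).
13 divides 793, so integer solutions exist.

yes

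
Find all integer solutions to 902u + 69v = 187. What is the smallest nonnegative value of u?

gcd(902, 69):
  902 = 13×69 + 5
  69 = 13×5 + 4
  5 = 1×4 + 1
  4 = 4×1
so gcd(902, 69) = 1.
1 divides 187, so solutions exist.
Back-substitute for Bézout coefficients:
  1 = 5 - 1×4
  ... = 902×(14) + 69×(-183)
Scale by 187/1 = 187: (u₀, v₀) = (2618, -34221).
General solution: u = 2618 + 69t, v = -34221 - 902t for integer t.
u ≥ 0: smallest is 2618 mod 69 = 65 (at t = -37), with v = -847.

65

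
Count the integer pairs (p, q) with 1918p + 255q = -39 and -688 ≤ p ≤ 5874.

26

gcd(1918, 255):
  1918 = 7*255 + 133
  255 = 1*133 + 122
  133 = 1*122 + 11
  122 = 11*11 + 1
  11 = 11*1
so gcd(1918, 255) = 1.
Back-substitute for Bézout coefficients:
  1 = 122 - 11*11
  ... = 1918*(-23) + 255*(173)
Scale by -39: particular solution (897, -6747); reduce p mod 255: (132, -993).
General solution: p = 132 + 255t, q = -993 - 1918t for integer t.
-688 ≤ 132 + 255t ≤ 5874 gives t ∈ [-3, 22], which is 26 values.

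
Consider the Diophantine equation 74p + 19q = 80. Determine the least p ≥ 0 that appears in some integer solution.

gcd(74, 19):
  74 = 3·19 + 17
  19 = 1·17 + 2
  17 = 8·2 + 1
  2 = 2·1
so gcd(74, 19) = 1.
1 divides 80, so solutions exist.
Back-substitute for Bézout coefficients:
  1 = 17 - 8·2
  ... = 74·(9) + 19·(-35)
Scale by 80/1 = 80: (p₀, q₀) = (720, -2800).
General solution: p = 720 + 19t, q = -2800 - 74t for integer t.
p ≥ 0: smallest is 720 mod 19 = 17 (at t = -37), with q = -62.

17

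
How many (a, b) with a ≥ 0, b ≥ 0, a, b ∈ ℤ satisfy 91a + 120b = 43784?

4

gcd(120, 91) = 1.
By Bézout, 91×(-29) + 120×(22) = 1.
One solution: (104, 286).
General: a = 104 + 120t, b = 286 - 91t.
a ≥ 0 ⇒ t ≥ 0; b ≥ 0 ⇒ t ≤ 3. So t ∈ [0, 3]: 4 solutions.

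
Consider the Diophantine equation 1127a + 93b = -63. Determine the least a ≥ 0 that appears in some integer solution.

45

gcd(1127, 93):
  1127 = 12·93 + 11
  93 = 8·11 + 5
  11 = 2·5 + 1
  5 = 5·1
so gcd(1127, 93) = 1.
1 divides -63, so solutions exist.
Back-substitute for Bézout coefficients:
  1 = 11 - 2·5
  ... = 1127·(17) + 93·(-206)
Scale by -63/1 = -63: (a₀, b₀) = (-1071, 12978).
General solution: a = -1071 + 93t, b = 12978 - 1127t for integer t.
a ≥ 0: smallest is -1071 mod 93 = 45 (at t = 12), with b = -546.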